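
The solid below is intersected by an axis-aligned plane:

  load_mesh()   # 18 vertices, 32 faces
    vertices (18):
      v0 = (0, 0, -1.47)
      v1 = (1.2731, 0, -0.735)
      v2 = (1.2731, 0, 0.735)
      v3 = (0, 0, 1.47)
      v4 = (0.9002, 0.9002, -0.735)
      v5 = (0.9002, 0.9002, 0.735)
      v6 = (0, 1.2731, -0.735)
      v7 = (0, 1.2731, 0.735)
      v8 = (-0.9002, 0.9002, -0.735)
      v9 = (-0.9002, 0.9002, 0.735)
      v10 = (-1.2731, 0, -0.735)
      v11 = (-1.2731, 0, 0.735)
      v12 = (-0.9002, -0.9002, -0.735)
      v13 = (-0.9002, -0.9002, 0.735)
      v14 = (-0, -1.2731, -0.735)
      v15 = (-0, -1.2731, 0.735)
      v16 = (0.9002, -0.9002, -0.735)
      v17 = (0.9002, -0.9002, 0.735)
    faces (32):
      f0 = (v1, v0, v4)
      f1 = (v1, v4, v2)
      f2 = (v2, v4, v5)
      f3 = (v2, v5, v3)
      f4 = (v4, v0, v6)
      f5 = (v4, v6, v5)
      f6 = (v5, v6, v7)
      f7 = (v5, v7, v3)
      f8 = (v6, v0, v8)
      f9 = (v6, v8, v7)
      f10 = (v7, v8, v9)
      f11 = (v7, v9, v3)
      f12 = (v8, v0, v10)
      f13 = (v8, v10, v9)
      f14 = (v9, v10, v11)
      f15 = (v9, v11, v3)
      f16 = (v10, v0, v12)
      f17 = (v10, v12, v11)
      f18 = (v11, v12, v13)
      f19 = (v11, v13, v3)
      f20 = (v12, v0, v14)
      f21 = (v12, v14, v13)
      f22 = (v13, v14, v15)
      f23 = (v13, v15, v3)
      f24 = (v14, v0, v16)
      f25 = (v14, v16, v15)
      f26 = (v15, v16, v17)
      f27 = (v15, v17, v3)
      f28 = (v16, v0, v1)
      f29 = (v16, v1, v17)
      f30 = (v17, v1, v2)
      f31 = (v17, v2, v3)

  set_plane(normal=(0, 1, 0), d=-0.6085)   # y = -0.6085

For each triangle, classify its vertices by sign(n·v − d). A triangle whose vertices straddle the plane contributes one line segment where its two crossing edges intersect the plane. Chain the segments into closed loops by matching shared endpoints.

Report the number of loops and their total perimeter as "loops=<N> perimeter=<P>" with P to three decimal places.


loops=1 perimeter=7.348

Straddling triangles (12 of 32):
  (v10,v0,v12) [++-] → (-0.6085, -0.6085, -0.973169)–(-1.02103, -0.6085, -0.735)  len=0.4763
  (v10,v12,v11) [+-+] → (-1.02103, -0.6085, -0.735)–(-1.02103, -0.6085, -0.258663)  len=0.4763
  (v11,v12,v13) [+--] → (-1.02103, -0.6085, -0.258663)–(-1.02103, -0.6085, 0.735)  len=0.9937
  (v11,v13,v3) [+-+] → (-1.02103, -0.6085, 0.735)–(-0.6085, -0.6085, 0.973169)  len=0.4763
  (v12,v0,v14) [-+-] → (-0.6085, -0.6085, -0.973169)–(0, -0.6085, -1.11869)  len=0.6257
  (v13,v15,v3) [--+] → (0, -0.6085, 1.11869)–(-0.6085, -0.6085, 0.973169)  len=0.6257
  (v14,v0,v16) [-+-] → (0, -0.6085, -1.11869)–(0.6085, -0.6085, -0.973169)  len=0.6257
  (v15,v17,v3) [--+] → (0.6085, -0.6085, 0.973169)–(0, -0.6085, 1.11869)  len=0.6257
  (v16,v0,v1) [-++] → (0.6085, -0.6085, -0.973169)–(1.02103, -0.6085, -0.735)  len=0.4763
  (v16,v1,v17) [-+-] → (1.02103, -0.6085, -0.735)–(1.02103, -0.6085, 0.258663)  len=0.9937
  (v17,v1,v2) [-++] → (1.02103, -0.6085, 0.258663)–(1.02103, -0.6085, 0.735)  len=0.4763
  (v17,v2,v3) [-++] → (1.02103, -0.6085, 0.735)–(0.6085, -0.6085, 0.973169)  len=0.4763

Chained into 1 loop(s):
  loop 1: 12 segments, perimeter = 7.3480
Total perimeter = 7.348


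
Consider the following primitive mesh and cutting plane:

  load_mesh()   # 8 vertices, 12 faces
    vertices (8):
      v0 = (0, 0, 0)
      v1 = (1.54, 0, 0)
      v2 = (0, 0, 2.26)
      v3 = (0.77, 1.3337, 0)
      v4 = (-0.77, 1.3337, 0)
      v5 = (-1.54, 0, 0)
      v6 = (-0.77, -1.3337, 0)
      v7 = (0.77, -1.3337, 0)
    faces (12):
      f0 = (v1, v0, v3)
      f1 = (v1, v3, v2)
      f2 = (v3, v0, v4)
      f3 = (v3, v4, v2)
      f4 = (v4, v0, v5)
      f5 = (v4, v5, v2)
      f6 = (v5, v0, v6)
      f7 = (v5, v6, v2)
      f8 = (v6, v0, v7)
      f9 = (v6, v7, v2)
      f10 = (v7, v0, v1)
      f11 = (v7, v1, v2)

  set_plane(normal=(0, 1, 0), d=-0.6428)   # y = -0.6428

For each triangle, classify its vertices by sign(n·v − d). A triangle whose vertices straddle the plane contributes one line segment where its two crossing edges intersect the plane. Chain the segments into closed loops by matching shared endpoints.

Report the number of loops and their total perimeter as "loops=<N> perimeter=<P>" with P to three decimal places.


loops=1 perimeter=5.913

Straddling triangles (6 of 12):
  (v5,v0,v6) [++-] → (-0.371115, -0.6428, 0)–(-1.16889, -0.6428, 0)  len=0.7978
  (v5,v6,v2) [+-+] → (-1.16889, -0.6428, 0)–(-0.371115, -0.6428, 1.17075)  len=1.4167
  (v6,v0,v7) [-+-] → (-0.371115, -0.6428, 0)–(0.371115, -0.6428, 0)  len=0.7422
  (v6,v7,v2) [--+] → (0.371115, -0.6428, 1.17075)–(-0.371115, -0.6428, 1.17075)  len=0.7422
  (v7,v0,v1) [-++] → (0.371115, -0.6428, 0)–(1.16889, -0.6428, 0)  len=0.7978
  (v7,v1,v2) [-++] → (1.16889, -0.6428, 0)–(0.371115, -0.6428, 1.17075)  len=1.4167

Chained into 1 loop(s):
  loop 1: 6 segments, perimeter = 5.9134
Total perimeter = 5.913


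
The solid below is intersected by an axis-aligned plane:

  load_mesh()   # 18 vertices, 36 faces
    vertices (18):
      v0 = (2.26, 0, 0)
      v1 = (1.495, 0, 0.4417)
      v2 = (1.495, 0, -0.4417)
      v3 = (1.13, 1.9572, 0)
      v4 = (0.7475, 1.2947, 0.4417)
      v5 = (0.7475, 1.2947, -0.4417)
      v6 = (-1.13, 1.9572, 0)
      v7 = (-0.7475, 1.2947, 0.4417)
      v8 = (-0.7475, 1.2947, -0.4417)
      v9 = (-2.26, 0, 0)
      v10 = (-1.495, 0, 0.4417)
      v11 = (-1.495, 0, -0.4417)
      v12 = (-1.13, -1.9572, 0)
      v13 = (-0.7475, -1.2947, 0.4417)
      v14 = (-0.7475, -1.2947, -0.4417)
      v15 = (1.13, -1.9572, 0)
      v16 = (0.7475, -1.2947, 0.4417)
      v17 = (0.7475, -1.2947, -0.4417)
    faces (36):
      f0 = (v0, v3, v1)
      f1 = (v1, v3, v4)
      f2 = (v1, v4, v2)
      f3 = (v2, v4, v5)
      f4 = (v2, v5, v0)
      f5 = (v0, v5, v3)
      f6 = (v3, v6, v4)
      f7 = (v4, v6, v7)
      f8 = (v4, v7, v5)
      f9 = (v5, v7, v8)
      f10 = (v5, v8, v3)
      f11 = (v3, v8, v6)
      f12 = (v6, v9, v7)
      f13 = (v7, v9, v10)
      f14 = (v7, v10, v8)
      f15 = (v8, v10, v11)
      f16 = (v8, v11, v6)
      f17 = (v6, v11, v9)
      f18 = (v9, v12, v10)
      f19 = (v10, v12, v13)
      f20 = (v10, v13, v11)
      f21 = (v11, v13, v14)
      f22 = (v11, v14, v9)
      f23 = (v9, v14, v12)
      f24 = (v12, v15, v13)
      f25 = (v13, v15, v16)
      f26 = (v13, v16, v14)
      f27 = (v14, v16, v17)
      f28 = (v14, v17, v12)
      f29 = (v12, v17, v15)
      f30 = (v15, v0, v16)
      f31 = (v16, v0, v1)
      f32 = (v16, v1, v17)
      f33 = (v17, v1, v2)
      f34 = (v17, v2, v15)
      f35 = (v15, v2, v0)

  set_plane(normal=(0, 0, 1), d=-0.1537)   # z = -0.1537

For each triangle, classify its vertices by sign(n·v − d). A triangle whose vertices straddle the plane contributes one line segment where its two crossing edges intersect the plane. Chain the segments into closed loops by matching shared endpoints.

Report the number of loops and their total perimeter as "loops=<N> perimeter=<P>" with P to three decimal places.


Straddling triangles (24 of 36):
  (v1,v4,v2) [++-] → (1.25131, 0.422089, -0.1537)–(1.495, 0, -0.1537)  len=0.4874
  (v2,v4,v5) [-+-] → (1.25131, 0.422089, -0.1537)–(0.7475, 1.2947, -0.1537)  len=1.0076
  (v2,v5,v0) [--+] → (1.73369, 0.450522, -0.1537)–(1.9938, 0, -0.1537)  len=0.5202
  (v0,v5,v3) [+-+] → (1.73369, 0.450522, -0.1537)–(0.9969, 1.72667, -0.1537)  len=1.4736
  (v4,v7,v5) [++-] → (0.26011, 1.2947, -0.1537)–(0.7475, 1.2947, -0.1537)  len=0.4874
  (v5,v7,v8) [-+-] → (0.26011, 1.2947, -0.1537)–(-0.7475, 1.2947, -0.1537)  len=1.0076
  (v5,v8,v3) [--+] → (0.476679, 1.72667, -0.1537)–(0.9969, 1.72667, -0.1537)  len=0.5202
  (v3,v8,v6) [+-+] → (0.476679, 1.72667, -0.1537)–(-0.9969, 1.72667, -0.1537)  len=1.4736
  (v7,v10,v8) [++-] → (-0.991195, 0.872611, -0.1537)–(-0.7475, 1.2947, -0.1537)  len=0.4874
  (v8,v10,v11) [-+-] → (-0.991195, 0.872611, -0.1537)–(-1.495, 0, -0.1537)  len=1.0076
  (v8,v11,v6) [--+] → (-1.25701, 1.27615, -0.1537)–(-0.9969, 1.72667, -0.1537)  len=0.5202
  (v6,v11,v9) [+-+] → (-1.25701, 1.27615, -0.1537)–(-1.9938, 0, -0.1537)  len=1.4736
  (v10,v13,v11) [++-] → (-1.25131, -0.422089, -0.1537)–(-1.495, 0, -0.1537)  len=0.4874
  (v11,v13,v14) [-+-] → (-1.25131, -0.422089, -0.1537)–(-0.7475, -1.2947, -0.1537)  len=1.0076
  (v11,v14,v9) [--+] → (-1.73369, -0.450522, -0.1537)–(-1.9938, 0, -0.1537)  len=0.5202
  (v9,v14,v12) [+-+] → (-1.73369, -0.450522, -0.1537)–(-0.9969, -1.72667, -0.1537)  len=1.4736
  (v13,v16,v14) [++-] → (-0.26011, -1.2947, -0.1537)–(-0.7475, -1.2947, -0.1537)  len=0.4874
  (v14,v16,v17) [-+-] → (-0.26011, -1.2947, -0.1537)–(0.7475, -1.2947, -0.1537)  len=1.0076
  (v14,v17,v12) [--+] → (-0.476679, -1.72667, -0.1537)–(-0.9969, -1.72667, -0.1537)  len=0.5202
  (v12,v17,v15) [+-+] → (-0.476679, -1.72667, -0.1537)–(0.9969, -1.72667, -0.1537)  len=1.4736
  (v16,v1,v17) [++-] → (0.991195, -0.872611, -0.1537)–(0.7475, -1.2947, -0.1537)  len=0.4874
  (v17,v1,v2) [-+-] → (0.991195, -0.872611, -0.1537)–(1.495, 0, -0.1537)  len=1.0076
  (v17,v2,v15) [--+] → (1.25701, -1.27615, -0.1537)–(0.9969, -1.72667, -0.1537)  len=0.5202
  (v15,v2,v0) [+-+] → (1.25701, -1.27615, -0.1537)–(1.9938, 0, -0.1537)  len=1.4736

Chained into 2 loop(s):
  loop 1: 12 segments, perimeter = 8.9700
  loop 2: 12 segments, perimeter = 11.9628
Total perimeter = 20.933

loops=2 perimeter=20.933


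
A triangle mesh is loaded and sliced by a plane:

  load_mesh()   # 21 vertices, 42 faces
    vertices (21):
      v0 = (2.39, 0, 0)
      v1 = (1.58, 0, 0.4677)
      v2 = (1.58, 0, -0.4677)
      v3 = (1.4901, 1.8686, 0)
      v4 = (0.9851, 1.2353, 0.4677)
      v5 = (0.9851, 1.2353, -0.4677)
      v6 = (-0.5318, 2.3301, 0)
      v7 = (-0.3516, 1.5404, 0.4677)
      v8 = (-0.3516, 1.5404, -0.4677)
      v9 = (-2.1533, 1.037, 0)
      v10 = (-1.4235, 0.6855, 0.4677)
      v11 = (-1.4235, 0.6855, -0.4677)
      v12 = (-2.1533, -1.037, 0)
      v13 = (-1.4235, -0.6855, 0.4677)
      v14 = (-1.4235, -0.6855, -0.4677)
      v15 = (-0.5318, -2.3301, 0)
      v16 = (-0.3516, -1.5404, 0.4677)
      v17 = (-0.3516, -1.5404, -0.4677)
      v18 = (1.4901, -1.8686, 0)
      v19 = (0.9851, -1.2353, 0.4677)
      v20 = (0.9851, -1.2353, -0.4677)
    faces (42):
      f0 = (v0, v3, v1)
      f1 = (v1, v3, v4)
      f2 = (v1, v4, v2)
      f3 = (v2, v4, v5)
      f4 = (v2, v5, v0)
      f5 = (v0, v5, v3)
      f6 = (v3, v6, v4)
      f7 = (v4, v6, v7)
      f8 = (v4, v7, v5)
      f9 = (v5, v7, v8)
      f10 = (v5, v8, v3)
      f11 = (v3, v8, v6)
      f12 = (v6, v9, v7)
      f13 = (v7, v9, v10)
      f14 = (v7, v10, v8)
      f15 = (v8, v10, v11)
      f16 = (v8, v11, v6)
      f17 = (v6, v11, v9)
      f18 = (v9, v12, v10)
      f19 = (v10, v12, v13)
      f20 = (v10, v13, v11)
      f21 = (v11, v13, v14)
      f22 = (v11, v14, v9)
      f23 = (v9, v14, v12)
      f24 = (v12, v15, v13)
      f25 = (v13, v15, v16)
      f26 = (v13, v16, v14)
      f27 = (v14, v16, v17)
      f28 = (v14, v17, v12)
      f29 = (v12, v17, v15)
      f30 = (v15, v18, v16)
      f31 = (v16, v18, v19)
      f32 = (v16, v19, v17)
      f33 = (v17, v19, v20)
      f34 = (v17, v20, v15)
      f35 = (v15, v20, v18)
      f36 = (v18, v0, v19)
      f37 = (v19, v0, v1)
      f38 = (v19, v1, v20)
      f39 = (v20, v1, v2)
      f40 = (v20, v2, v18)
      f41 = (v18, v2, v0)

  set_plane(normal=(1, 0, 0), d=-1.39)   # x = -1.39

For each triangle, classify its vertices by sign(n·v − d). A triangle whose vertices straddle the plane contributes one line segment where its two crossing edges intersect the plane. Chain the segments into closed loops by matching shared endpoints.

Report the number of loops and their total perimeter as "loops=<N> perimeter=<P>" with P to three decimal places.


loops=2 perimeter=6.047

Straddling triangles (12 of 42):
  (v6,v9,v7) [+-+] → (-1.39, 1.64571, 0)–(-1.39, 1.25027, 0.198144)  len=0.4423
  (v7,v9,v10) [+--] → (-1.39, 1.25027, 0.198144)–(-1.39, 0.712218, 0.4677)  len=0.6018
  (v7,v10,v8) [+-+] → (-1.39, 0.712218, 0.4677)–(-1.39, 0.712218, 0.438466)  len=0.0292
  (v8,v10,v11) [+--] → (-1.39, 0.712218, 0.438466)–(-1.39, 0.712218, -0.4677)  len=0.9062
  (v8,v11,v6) [+-+] → (-1.39, 0.712218, -0.4677)–(-1.39, 0.747285, -0.450129)  len=0.0392
  (v6,v11,v9) [+--] → (-1.39, 0.747285, -0.450129)–(-1.39, 1.64571, 0)  len=1.0049
  (v12,v15,v13) [-+-] → (-1.39, -1.64571, 0)–(-1.39, -0.747285, 0.450129)  len=1.0049
  (v13,v15,v16) [-++] → (-1.39, -0.747285, 0.450129)–(-1.39, -0.712218, 0.4677)  len=0.0392
  (v13,v16,v14) [-+-] → (-1.39, -0.712218, 0.4677)–(-1.39, -0.712218, -0.438466)  len=0.9062
  (v14,v16,v17) [-++] → (-1.39, -0.712218, -0.438466)–(-1.39, -0.712218, -0.4677)  len=0.0292
  (v14,v17,v12) [-+-] → (-1.39, -0.712218, -0.4677)–(-1.39, -1.25027, -0.198144)  len=0.6018
  (v12,v17,v15) [-++] → (-1.39, -1.25027, -0.198144)–(-1.39, -1.64571, 0)  len=0.4423

Chained into 2 loop(s):
  loop 1: 6 segments, perimeter = 3.0236
  loop 2: 6 segments, perimeter = 3.0236
Total perimeter = 6.047


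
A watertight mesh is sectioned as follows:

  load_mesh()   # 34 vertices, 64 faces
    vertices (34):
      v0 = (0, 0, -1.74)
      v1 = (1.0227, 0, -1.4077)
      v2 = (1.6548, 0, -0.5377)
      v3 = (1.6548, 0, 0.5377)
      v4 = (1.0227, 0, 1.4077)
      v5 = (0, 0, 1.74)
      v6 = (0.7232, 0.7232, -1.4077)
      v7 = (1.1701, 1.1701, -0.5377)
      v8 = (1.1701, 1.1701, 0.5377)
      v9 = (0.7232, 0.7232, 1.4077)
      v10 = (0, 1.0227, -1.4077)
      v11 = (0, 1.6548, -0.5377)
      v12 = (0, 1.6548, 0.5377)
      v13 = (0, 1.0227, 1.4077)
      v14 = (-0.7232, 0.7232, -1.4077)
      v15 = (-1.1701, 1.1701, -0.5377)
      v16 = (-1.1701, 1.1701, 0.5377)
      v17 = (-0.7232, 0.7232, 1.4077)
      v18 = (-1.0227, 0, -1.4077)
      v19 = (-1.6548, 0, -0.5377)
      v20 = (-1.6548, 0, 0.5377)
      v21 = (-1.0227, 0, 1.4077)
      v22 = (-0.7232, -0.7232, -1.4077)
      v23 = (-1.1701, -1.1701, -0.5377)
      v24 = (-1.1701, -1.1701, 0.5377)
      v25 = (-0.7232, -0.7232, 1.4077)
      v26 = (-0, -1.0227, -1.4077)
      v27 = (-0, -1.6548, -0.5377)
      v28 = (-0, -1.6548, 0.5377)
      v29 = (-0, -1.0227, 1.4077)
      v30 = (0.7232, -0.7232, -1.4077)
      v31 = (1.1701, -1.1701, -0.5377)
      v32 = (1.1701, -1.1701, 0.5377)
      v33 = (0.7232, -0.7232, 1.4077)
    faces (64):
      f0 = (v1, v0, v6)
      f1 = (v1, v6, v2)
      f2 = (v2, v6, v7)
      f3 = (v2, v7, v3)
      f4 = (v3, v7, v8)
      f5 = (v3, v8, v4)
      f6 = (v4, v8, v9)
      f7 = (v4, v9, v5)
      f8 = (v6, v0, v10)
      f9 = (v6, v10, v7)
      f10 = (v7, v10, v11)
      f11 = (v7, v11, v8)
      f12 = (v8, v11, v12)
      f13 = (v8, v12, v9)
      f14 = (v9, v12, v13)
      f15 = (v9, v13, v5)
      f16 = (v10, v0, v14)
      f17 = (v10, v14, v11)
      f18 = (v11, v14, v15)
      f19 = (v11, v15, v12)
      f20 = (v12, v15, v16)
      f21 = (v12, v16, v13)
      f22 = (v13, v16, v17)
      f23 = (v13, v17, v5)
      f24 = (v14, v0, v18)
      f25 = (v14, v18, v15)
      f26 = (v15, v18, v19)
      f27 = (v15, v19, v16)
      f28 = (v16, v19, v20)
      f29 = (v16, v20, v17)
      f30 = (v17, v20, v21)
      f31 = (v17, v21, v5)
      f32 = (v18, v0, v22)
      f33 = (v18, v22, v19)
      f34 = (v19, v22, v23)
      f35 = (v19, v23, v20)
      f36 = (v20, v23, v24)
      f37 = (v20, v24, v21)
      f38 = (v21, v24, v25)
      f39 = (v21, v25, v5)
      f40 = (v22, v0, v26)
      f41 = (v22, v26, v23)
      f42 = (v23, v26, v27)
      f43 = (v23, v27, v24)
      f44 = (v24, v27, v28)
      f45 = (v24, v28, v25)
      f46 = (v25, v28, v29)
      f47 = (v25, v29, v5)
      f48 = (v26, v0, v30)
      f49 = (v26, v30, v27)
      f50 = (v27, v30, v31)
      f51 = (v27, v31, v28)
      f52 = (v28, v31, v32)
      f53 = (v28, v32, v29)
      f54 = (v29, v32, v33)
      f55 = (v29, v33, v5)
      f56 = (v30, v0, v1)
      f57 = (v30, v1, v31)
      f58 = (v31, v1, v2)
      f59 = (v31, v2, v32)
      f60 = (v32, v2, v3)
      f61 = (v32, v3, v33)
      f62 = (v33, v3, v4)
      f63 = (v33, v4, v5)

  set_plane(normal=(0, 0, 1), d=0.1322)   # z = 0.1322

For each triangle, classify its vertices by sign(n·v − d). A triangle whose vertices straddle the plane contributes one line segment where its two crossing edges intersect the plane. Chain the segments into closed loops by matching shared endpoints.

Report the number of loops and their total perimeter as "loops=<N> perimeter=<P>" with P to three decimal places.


loops=1 perimeter=10.132

Straddling triangles (16 of 64):
  (v2,v7,v3) [--+] → (1.47203, 0.441208, 0.1322)–(1.6548, 0, 0.1322)  len=0.4776
  (v3,v7,v8) [+-+] → (1.47203, 0.441208, 0.1322)–(1.1701, 1.1701, 0.1322)  len=0.7890
  (v7,v11,v8) [--+] → (0.728892, 1.35287, 0.1322)–(1.1701, 1.1701, 0.1322)  len=0.4776
  (v8,v11,v12) [+-+] → (0.728892, 1.35287, 0.1322)–(0, 1.6548, 0.1322)  len=0.7890
  (v11,v15,v12) [--+] → (-0.441208, 1.47203, 0.1322)–(0, 1.6548, 0.1322)  len=0.4776
  (v12,v15,v16) [+-+] → (-0.441208, 1.47203, 0.1322)–(-1.1701, 1.1701, 0.1322)  len=0.7890
  (v15,v19,v16) [--+] → (-1.35287, 0.728892, 0.1322)–(-1.1701, 1.1701, 0.1322)  len=0.4776
  (v16,v19,v20) [+-+] → (-1.35287, 0.728892, 0.1322)–(-1.6548, 0, 0.1322)  len=0.7890
  (v19,v23,v20) [--+] → (-1.47203, -0.441208, 0.1322)–(-1.6548, 0, 0.1322)  len=0.4776
  (v20,v23,v24) [+-+] → (-1.47203, -0.441208, 0.1322)–(-1.1701, -1.1701, 0.1322)  len=0.7890
  (v23,v27,v24) [--+] → (-0.728892, -1.35287, 0.1322)–(-1.1701, -1.1701, 0.1322)  len=0.4776
  (v24,v27,v28) [+-+] → (-0.728892, -1.35287, 0.1322)–(0, -1.6548, 0.1322)  len=0.7890
  (v27,v31,v28) [--+] → (0.441208, -1.47203, 0.1322)–(0, -1.6548, 0.1322)  len=0.4776
  (v28,v31,v32) [+-+] → (0.441208, -1.47203, 0.1322)–(1.1701, -1.1701, 0.1322)  len=0.7890
  (v31,v2,v32) [--+] → (1.35287, -0.728892, 0.1322)–(1.1701, -1.1701, 0.1322)  len=0.4776
  (v32,v2,v3) [+-+] → (1.35287, -0.728892, 0.1322)–(1.6548, 0, 0.1322)  len=0.7890

Chained into 1 loop(s):
  loop 1: 16 segments, perimeter = 10.1321
Total perimeter = 10.132


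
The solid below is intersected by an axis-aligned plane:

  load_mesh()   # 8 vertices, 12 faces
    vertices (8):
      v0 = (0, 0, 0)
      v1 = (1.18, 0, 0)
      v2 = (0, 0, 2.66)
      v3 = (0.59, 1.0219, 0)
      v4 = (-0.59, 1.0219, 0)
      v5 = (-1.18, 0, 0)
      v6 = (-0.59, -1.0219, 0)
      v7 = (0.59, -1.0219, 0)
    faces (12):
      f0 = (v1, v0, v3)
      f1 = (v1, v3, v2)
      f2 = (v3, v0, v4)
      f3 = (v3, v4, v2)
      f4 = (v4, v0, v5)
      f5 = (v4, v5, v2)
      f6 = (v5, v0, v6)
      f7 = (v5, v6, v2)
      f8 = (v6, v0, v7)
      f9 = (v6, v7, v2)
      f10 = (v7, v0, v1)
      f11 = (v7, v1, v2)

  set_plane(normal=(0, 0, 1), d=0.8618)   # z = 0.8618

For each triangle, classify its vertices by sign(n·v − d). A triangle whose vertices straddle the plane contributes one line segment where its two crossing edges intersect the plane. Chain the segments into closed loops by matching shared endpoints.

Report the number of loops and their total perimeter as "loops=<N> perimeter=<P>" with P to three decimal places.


loops=1 perimeter=4.786

Straddling triangles (6 of 12):
  (v1,v3,v2) [--+] → (0.398849, 0.69082, 0.8618)–(0.797698, 0, 0.8618)  len=0.7977
  (v3,v4,v2) [--+] → (-0.398849, 0.69082, 0.8618)–(0.398849, 0.69082, 0.8618)  len=0.7977
  (v4,v5,v2) [--+] → (-0.797698, 0, 0.8618)–(-0.398849, 0.69082, 0.8618)  len=0.7977
  (v5,v6,v2) [--+] → (-0.398849, -0.69082, 0.8618)–(-0.797698, 0, 0.8618)  len=0.7977
  (v6,v7,v2) [--+] → (0.398849, -0.69082, 0.8618)–(-0.398849, -0.69082, 0.8618)  len=0.7977
  (v7,v1,v2) [--+] → (0.797698, 0, 0.8618)–(0.398849, -0.69082, 0.8618)  len=0.7977

Chained into 1 loop(s):
  loop 1: 6 segments, perimeter = 4.7862
Total perimeter = 4.786


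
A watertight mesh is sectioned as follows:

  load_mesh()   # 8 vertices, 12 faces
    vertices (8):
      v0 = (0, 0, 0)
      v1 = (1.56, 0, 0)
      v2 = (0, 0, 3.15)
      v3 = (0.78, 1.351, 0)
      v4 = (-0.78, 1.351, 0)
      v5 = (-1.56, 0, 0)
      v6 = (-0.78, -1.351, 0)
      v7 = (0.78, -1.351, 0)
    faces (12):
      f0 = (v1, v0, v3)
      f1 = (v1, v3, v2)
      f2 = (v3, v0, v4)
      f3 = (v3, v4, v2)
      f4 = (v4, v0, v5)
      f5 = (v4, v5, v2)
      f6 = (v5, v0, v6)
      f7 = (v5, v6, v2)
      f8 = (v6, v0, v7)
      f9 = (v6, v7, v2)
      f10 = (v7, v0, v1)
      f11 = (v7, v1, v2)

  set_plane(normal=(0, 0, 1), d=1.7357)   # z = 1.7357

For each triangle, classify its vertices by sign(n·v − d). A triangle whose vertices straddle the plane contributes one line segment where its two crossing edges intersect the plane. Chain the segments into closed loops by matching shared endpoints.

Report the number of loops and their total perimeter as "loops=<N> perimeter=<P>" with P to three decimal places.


Straddling triangles (6 of 12):
  (v1,v3,v2) [--+] → (0.350208, 0.606578, 1.7357)–(0.700415, 0, 1.7357)  len=0.7004
  (v3,v4,v2) [--+] → (-0.350208, 0.606578, 1.7357)–(0.350208, 0.606578, 1.7357)  len=0.7004
  (v4,v5,v2) [--+] → (-0.700415, 0, 1.7357)–(-0.350208, 0.606578, 1.7357)  len=0.7004
  (v5,v6,v2) [--+] → (-0.350208, -0.606578, 1.7357)–(-0.700415, 0, 1.7357)  len=0.7004
  (v6,v7,v2) [--+] → (0.350208, -0.606578, 1.7357)–(-0.350208, -0.606578, 1.7357)  len=0.7004
  (v7,v1,v2) [--+] → (0.700415, 0, 1.7357)–(0.350208, -0.606578, 1.7357)  len=0.7004

Chained into 1 loop(s):
  loop 1: 6 segments, perimeter = 4.2025
Total perimeter = 4.202

loops=1 perimeter=4.202


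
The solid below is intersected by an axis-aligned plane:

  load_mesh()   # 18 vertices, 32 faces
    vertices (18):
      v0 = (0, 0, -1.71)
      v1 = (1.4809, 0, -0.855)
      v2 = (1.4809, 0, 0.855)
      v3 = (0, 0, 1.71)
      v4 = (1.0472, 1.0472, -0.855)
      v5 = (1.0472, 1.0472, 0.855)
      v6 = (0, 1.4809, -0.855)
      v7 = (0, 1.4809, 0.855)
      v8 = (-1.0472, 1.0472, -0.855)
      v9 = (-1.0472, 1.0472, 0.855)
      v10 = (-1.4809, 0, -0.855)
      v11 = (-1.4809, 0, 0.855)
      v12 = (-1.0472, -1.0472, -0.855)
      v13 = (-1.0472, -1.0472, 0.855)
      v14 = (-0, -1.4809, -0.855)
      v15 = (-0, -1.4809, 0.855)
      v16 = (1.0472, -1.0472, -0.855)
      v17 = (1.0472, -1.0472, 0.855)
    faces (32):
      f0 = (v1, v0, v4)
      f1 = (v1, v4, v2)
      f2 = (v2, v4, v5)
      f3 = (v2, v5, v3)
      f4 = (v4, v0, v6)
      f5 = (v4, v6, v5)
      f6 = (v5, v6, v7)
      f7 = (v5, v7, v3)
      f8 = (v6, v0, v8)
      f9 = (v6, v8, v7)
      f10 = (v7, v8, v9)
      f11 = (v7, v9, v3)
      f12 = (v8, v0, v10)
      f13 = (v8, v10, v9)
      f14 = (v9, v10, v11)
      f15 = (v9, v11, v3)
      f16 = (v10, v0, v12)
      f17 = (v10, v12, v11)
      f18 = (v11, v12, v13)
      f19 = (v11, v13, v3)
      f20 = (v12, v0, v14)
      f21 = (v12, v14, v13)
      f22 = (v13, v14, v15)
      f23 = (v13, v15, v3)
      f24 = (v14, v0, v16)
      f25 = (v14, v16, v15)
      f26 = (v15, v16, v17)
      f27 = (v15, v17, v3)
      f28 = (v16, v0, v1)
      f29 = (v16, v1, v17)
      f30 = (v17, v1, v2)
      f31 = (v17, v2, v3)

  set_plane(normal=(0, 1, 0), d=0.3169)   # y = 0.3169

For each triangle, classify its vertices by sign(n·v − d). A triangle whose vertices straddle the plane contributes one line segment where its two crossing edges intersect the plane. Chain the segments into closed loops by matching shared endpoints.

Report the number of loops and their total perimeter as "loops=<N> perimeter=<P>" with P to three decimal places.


loops=1 perimeter=9.493

Straddling triangles (12 of 32):
  (v1,v0,v4) [--+] → (0.3169, 0.3169, -1.45126)–(1.34966, 0.3169, -0.855)  len=1.1925
  (v1,v4,v2) [-+-] → (1.34966, 0.3169, -0.855)–(1.34966, 0.3169, 0.337526)  len=1.1925
  (v2,v4,v5) [-++] → (1.34966, 0.3169, 0.337526)–(1.34966, 0.3169, 0.855)  len=0.5175
  (v2,v5,v3) [-+-] → (1.34966, 0.3169, 0.855)–(0.3169, 0.3169, 1.45126)  len=1.1925
  (v4,v0,v6) [+-+] → (0.3169, 0.3169, -1.45126)–(0, 0.3169, -1.52704)  len=0.3258
  (v5,v7,v3) [++-] → (0, 0.3169, 1.52704)–(0.3169, 0.3169, 1.45126)  len=0.3258
  (v6,v0,v8) [+-+] → (0, 0.3169, -1.52704)–(-0.3169, 0.3169, -1.45126)  len=0.3258
  (v7,v9,v3) [++-] → (-0.3169, 0.3169, 1.45126)–(0, 0.3169, 1.52704)  len=0.3258
  (v8,v0,v10) [+--] → (-0.3169, 0.3169, -1.45126)–(-1.34966, 0.3169, -0.855)  len=1.1925
  (v8,v10,v9) [+-+] → (-1.34966, 0.3169, -0.855)–(-1.34966, 0.3169, -0.337526)  len=0.5175
  (v9,v10,v11) [+--] → (-1.34966, 0.3169, -0.337526)–(-1.34966, 0.3169, 0.855)  len=1.1925
  (v9,v11,v3) [+--] → (-1.34966, 0.3169, 0.855)–(-0.3169, 0.3169, 1.45126)  len=1.1925

Chained into 1 loop(s):
  loop 1: 12 segments, perimeter = 9.4934
Total perimeter = 9.493


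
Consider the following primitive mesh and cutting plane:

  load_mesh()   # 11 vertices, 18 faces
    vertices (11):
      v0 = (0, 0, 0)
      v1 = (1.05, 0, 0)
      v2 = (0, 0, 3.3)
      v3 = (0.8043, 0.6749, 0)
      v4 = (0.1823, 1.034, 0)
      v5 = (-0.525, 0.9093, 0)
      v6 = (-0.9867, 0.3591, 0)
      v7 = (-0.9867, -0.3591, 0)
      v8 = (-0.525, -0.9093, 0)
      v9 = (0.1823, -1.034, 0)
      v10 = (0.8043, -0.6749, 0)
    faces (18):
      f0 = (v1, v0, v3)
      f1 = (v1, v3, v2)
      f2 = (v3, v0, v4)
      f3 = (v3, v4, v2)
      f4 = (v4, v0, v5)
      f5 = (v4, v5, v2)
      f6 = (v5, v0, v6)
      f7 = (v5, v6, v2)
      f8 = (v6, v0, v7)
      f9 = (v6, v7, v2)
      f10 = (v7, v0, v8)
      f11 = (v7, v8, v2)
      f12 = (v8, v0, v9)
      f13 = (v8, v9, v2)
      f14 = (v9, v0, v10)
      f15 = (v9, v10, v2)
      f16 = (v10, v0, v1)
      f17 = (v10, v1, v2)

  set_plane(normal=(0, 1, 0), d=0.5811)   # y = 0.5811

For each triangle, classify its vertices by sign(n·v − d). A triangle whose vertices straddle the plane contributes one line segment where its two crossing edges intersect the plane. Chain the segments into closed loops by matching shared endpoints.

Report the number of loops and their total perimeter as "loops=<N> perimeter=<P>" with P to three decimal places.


loops=1 perimeter=5.055

Straddling triangles (8 of 18):
  (v1,v0,v3) [--+] → (0.692516, 0.5811, 0)–(0.838448, 0.5811, 0)  len=0.1459
  (v1,v3,v2) [-+-] → (0.838448, 0.5811, 0)–(0.692516, 0.5811, 0.458646)  len=0.4813
  (v3,v0,v4) [+-+] → (0.692516, 0.5811, 0)–(0.102451, 0.5811, 0)  len=0.5901
  (v3,v4,v2) [++-] → (0.102451, 0.5811, 1.44543)–(0.692516, 0.5811, 0.458646)  len=1.1497
  (v4,v0,v5) [+-+] → (0.102451, 0.5811, 0)–(-0.335508, 0.5811, 0)  len=0.4380
  (v4,v5,v2) [++-] → (-0.335508, 0.5811, 1.19109)–(0.102451, 0.5811, 1.44543)  len=0.5065
  (v5,v0,v6) [+--] → (-0.335508, 0.5811, 0)–(-0.800409, 0.5811, 0)  len=0.4649
  (v5,v6,v2) [+--] → (-0.800409, 0.5811, 0)–(-0.335508, 0.5811, 1.19109)  len=1.2786

Chained into 1 loop(s):
  loop 1: 8 segments, perimeter = 5.0550
Total perimeter = 5.055


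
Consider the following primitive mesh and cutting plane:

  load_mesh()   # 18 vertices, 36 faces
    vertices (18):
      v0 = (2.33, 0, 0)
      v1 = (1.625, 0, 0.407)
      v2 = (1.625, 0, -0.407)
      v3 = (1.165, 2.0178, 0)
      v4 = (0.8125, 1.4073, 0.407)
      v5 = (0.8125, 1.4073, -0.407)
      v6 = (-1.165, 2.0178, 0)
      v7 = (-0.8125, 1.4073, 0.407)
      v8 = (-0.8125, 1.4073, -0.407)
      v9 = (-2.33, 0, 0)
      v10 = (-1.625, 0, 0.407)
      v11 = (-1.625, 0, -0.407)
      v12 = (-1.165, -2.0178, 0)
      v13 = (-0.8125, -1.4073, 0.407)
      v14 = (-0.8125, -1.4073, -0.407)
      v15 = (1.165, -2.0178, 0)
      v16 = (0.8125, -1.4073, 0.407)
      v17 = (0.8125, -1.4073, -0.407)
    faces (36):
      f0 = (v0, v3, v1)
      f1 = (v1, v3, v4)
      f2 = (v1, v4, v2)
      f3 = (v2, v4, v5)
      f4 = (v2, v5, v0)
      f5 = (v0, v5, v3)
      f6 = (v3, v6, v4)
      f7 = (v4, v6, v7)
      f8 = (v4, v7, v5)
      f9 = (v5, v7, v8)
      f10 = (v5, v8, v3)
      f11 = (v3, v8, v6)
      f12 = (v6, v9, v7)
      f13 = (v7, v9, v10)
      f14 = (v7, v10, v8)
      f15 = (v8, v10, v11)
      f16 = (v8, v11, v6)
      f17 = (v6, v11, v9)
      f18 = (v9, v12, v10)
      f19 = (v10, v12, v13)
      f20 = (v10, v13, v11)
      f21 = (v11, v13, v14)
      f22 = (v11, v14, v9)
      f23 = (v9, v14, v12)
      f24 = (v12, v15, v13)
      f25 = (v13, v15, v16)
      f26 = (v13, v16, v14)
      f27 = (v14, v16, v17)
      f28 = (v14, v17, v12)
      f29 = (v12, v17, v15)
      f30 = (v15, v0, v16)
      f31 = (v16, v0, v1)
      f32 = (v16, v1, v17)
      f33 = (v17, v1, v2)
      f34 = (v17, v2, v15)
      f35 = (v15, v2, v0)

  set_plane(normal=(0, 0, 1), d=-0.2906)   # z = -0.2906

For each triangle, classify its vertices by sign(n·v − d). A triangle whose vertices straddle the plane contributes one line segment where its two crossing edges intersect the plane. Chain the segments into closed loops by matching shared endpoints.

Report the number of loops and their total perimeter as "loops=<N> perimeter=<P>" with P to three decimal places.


Straddling triangles (24 of 36):
  (v1,v4,v2) [++-] → (1.50881, 0.20124, -0.2906)–(1.625, 0, -0.2906)  len=0.2324
  (v2,v4,v5) [-+-] → (1.50881, 0.20124, -0.2906)–(0.8125, 1.4073, -0.2906)  len=1.3926
  (v2,v5,v0) [--+] → (1.2465, 1.00482, -0.2906)–(1.82663, 0, -0.2906)  len=1.1603
  (v0,v5,v3) [+-+] → (1.2465, 1.00482, -0.2906)–(0.913313, 1.5819, -0.2906)  len=0.6664
  (v4,v7,v5) [++-] → (0.580129, 1.4073, -0.2906)–(0.8125, 1.4073, -0.2906)  len=0.2324
  (v5,v7,v8) [-+-] → (0.580129, 1.4073, -0.2906)–(-0.8125, 1.4073, -0.2906)  len=1.3926
  (v5,v8,v3) [--+] → (-0.246945, 1.5819, -0.2906)–(0.913313, 1.5819, -0.2906)  len=1.1603
  (v3,v8,v6) [+-+] → (-0.246945, 1.5819, -0.2906)–(-0.913313, 1.5819, -0.2906)  len=0.6664
  (v7,v10,v8) [++-] → (-0.928686, 1.20606, -0.2906)–(-0.8125, 1.4073, -0.2906)  len=0.2324
  (v8,v10,v11) [-+-] → (-0.928686, 1.20606, -0.2906)–(-1.625, 0, -0.2906)  len=1.3926
  (v8,v11,v6) [--+] → (-1.49344, 0.577081, -0.2906)–(-0.913313, 1.5819, -0.2906)  len=1.1603
  (v6,v11,v9) [+-+] → (-1.49344, 0.577081, -0.2906)–(-1.82663, 0, -0.2906)  len=0.6664
  (v10,v13,v11) [++-] → (-1.50881, -0.20124, -0.2906)–(-1.625, 0, -0.2906)  len=0.2324
  (v11,v13,v14) [-+-] → (-1.50881, -0.20124, -0.2906)–(-0.8125, -1.4073, -0.2906)  len=1.3926
  (v11,v14,v9) [--+] → (-1.2465, -1.00482, -0.2906)–(-1.82663, 0, -0.2906)  len=1.1603
  (v9,v14,v12) [+-+] → (-1.2465, -1.00482, -0.2906)–(-0.913313, -1.5819, -0.2906)  len=0.6664
  (v13,v16,v14) [++-] → (-0.580129, -1.4073, -0.2906)–(-0.8125, -1.4073, -0.2906)  len=0.2324
  (v14,v16,v17) [-+-] → (-0.580129, -1.4073, -0.2906)–(0.8125, -1.4073, -0.2906)  len=1.3926
  (v14,v17,v12) [--+] → (0.246945, -1.5819, -0.2906)–(-0.913313, -1.5819, -0.2906)  len=1.1603
  (v12,v17,v15) [+-+] → (0.246945, -1.5819, -0.2906)–(0.913313, -1.5819, -0.2906)  len=0.6664
  (v16,v1,v17) [++-] → (0.928686, -1.20606, -0.2906)–(0.8125, -1.4073, -0.2906)  len=0.2324
  (v17,v1,v2) [-+-] → (0.928686, -1.20606, -0.2906)–(1.625, 0, -0.2906)  len=1.3926
  (v17,v2,v15) [--+] → (1.49344, -0.577081, -0.2906)–(0.913313, -1.5819, -0.2906)  len=1.1603
  (v15,v2,v0) [+-+] → (1.49344, -0.577081, -0.2906)–(1.82663, 0, -0.2906)  len=0.6664

Chained into 2 loop(s):
  loop 1: 12 segments, perimeter = 9.7500
  loop 2: 12 segments, perimeter = 10.9597
Total perimeter = 20.710

loops=2 perimeter=20.710


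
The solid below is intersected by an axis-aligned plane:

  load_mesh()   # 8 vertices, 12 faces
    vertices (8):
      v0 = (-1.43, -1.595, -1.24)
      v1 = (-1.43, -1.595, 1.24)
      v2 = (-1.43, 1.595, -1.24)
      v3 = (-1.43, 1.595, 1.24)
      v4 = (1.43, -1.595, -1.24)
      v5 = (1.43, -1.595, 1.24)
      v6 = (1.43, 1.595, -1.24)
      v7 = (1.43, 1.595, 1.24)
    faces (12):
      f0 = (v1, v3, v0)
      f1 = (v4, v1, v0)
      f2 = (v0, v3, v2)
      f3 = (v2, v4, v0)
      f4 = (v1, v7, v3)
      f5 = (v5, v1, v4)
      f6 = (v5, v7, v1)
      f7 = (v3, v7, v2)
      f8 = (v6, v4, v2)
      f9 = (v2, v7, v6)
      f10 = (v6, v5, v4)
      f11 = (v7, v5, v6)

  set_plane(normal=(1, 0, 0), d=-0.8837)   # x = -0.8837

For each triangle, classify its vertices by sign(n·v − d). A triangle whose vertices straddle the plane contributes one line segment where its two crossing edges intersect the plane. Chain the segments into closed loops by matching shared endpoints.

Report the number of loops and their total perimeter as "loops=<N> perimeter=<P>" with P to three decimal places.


loops=1 perimeter=11.340

Straddling triangles (8 of 12):
  (v4,v1,v0) [+--] → (-0.8837, -1.595, 0.766285)–(-0.8837, -1.595, -1.24)  len=2.0063
  (v2,v4,v0) [-+-] → (-0.8837, 0.985665, -1.24)–(-0.8837, -1.595, -1.24)  len=2.5807
  (v1,v7,v3) [-+-] → (-0.8837, -0.985665, 1.24)–(-0.8837, 1.595, 1.24)  len=2.5807
  (v5,v1,v4) [+-+] → (-0.8837, -1.595, 1.24)–(-0.8837, -1.595, 0.766285)  len=0.4737
  (v5,v7,v1) [++-] → (-0.8837, -0.985665, 1.24)–(-0.8837, -1.595, 1.24)  len=0.6093
  (v3,v7,v2) [-+-] → (-0.8837, 1.595, 1.24)–(-0.8837, 1.595, -0.766285)  len=2.0063
  (v6,v4,v2) [++-] → (-0.8837, 0.985665, -1.24)–(-0.8837, 1.595, -1.24)  len=0.6093
  (v2,v7,v6) [-++] → (-0.8837, 1.595, -0.766285)–(-0.8837, 1.595, -1.24)  len=0.4737

Chained into 1 loop(s):
  loop 1: 8 segments, perimeter = 11.3400
Total perimeter = 11.340


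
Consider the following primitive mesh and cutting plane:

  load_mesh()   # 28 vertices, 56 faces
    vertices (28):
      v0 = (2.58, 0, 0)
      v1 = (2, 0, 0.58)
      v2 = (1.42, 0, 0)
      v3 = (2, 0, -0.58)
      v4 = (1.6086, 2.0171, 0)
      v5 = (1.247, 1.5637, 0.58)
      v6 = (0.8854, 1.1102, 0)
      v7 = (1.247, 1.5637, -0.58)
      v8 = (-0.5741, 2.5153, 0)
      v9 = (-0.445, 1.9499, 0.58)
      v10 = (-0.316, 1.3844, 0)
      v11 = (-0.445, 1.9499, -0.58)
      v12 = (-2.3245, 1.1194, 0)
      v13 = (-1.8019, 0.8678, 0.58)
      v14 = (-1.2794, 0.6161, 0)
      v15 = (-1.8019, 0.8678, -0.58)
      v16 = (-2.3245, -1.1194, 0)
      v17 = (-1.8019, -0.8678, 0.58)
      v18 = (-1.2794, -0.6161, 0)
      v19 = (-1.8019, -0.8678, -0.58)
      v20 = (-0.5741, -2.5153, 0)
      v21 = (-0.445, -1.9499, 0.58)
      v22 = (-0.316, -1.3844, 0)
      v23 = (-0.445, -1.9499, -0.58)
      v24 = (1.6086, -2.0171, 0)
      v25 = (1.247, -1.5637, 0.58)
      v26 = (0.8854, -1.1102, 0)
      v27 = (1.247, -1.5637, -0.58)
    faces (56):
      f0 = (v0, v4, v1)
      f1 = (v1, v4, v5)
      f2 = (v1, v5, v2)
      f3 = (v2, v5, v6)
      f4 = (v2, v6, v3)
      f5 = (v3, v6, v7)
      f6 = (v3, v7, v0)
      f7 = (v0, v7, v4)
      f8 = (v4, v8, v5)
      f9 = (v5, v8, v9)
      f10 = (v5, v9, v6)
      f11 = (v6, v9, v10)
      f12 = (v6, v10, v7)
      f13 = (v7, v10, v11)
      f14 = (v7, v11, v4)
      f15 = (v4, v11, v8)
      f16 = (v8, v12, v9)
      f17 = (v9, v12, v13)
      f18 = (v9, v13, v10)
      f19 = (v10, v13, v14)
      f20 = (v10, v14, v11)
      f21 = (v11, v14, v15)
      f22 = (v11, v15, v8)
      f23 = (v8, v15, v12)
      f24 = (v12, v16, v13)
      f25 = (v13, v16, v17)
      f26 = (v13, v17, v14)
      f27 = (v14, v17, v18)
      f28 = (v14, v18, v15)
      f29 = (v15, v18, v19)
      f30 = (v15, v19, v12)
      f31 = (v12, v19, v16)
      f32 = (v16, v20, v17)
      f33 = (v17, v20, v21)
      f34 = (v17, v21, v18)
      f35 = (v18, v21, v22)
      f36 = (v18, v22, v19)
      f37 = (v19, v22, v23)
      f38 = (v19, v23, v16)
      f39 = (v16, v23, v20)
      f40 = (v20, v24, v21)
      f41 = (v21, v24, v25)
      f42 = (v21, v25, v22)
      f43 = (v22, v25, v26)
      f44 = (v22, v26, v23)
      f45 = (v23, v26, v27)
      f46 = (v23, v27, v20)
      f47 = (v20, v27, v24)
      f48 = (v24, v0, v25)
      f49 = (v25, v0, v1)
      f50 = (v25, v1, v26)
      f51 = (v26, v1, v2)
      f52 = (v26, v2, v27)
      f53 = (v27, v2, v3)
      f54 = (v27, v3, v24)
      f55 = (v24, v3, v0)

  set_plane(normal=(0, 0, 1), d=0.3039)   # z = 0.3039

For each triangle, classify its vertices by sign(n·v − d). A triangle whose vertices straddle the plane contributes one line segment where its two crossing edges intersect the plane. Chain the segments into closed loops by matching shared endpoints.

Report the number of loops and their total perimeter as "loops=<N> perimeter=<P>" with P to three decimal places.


loops=2 perimeter=24.298

Straddling triangles (28 of 56):
  (v0,v4,v1) [--+] → (1.81368, 0.960209, 0.3039)–(2.2761, 0, 0.3039)  len=1.0658
  (v1,v4,v5) [+-+] → (1.81368, 0.960209, 0.3039)–(1.41913, 1.77953, 0.3039)  len=0.9094
  (v1,v5,v2) [++-] → (1.32935, 0.819325, 0.3039)–(1.7239, 0, 0.3039)  len=0.9094
  (v2,v5,v6) [-+-] → (1.32935, 0.819325, 0.3039)–(1.07487, 1.34782, 0.3039)  len=0.5866
  (v4,v8,v5) [--+] → (0.380094, 2.01669, 0.3039)–(1.41913, 1.77953, 0.3039)  len=1.0658
  (v5,v8,v9) [+-+] → (0.380094, 2.01669, 0.3039)–(-0.506456, 2.21905, 0.3039)  len=0.9094
  (v5,v9,v6) [++-] → (0.188316, 1.55017, 0.3039)–(1.07487, 1.34782, 0.3039)  len=0.9094
  (v6,v9,v10) [-+-] → (0.188316, 1.55017, 0.3039)–(-0.383592, 1.6807, 0.3039)  len=0.5866
  (v8,v12,v9) [--+] → (-1.33971, 1.55455, 0.3039)–(-0.506456, 2.21905, 0.3039)  len=1.0658
  (v9,v12,v13) [+-+] → (-1.33971, 1.55455, 0.3039)–(-2.05068, 0.98757, 0.3039)  len=0.9094
  (v9,v13,v10) [++-] → (-1.09456, 1.11372, 0.3039)–(-0.383592, 1.6807, 0.3039)  len=0.9094
  (v10,v13,v14) [-+-] → (-1.09456, 1.11372, 0.3039)–(-1.55317, 0.747982, 0.3039)  len=0.5866
  (v12,v16,v13) [--+] → (-2.05068, -0.0781757, 0.3039)–(-2.05068, 0.98757, 0.3039)  len=1.0657
  (v13,v16,v17) [+-+] → (-2.05068, -0.0781757, 0.3039)–(-2.05068, -0.98757, 0.3039)  len=0.9094
  (v13,v17,v14) [++-] → (-1.55317, -0.161412, 0.3039)–(-1.55317, 0.747982, 0.3039)  len=0.9094
  (v14,v17,v18) [-+-] → (-1.55317, -0.161412, 0.3039)–(-1.55317, -0.747982, 0.3039)  len=0.5866
  (v16,v20,v17) [--+] → (-1.21742, -1.65207, 0.3039)–(-2.05068, -0.98757, 0.3039)  len=1.0658
  (v17,v20,v21) [+-+] → (-1.21742, -1.65207, 0.3039)–(-0.506456, -2.21905, 0.3039)  len=0.9094
  (v17,v21,v18) [++-] → (-0.842203, -1.31497, 0.3039)–(-1.55317, -0.747982, 0.3039)  len=0.9094
  (v18,v21,v22) [-+-] → (-0.842203, -1.31497, 0.3039)–(-0.383592, -1.6807, 0.3039)  len=0.5866
  (v20,v24,v21) [--+] → (0.532584, -1.98189, 0.3039)–(-0.506456, -2.21905, 0.3039)  len=1.0658
  (v21,v24,v25) [+-+] → (0.532584, -1.98189, 0.3039)–(1.41913, -1.77953, 0.3039)  len=0.9094
  (v21,v25,v22) [++-] → (0.502958, -1.47835, 0.3039)–(-0.383592, -1.6807, 0.3039)  len=0.9094
  (v22,v25,v26) [-+-] → (0.502958, -1.47835, 0.3039)–(1.07487, -1.34782, 0.3039)  len=0.5866
  (v24,v0,v25) [--+] → (1.88155, -0.819325, 0.3039)–(1.41913, -1.77953, 0.3039)  len=1.0658
  (v25,v0,v1) [+-+] → (1.88155, -0.819325, 0.3039)–(2.2761, 0, 0.3039)  len=0.9094
  (v25,v1,v26) [++-] → (1.46941, -0.528493, 0.3039)–(1.07487, -1.34782, 0.3039)  len=0.9094
  (v26,v1,v2) [-+-] → (1.46941, -0.528493, 0.3039)–(1.7239, 0, 0.3039)  len=0.5866

Chained into 2 loop(s):
  loop 1: 14 segments, perimeter = 13.8259
  loop 2: 14 segments, perimeter = 10.4717
Total perimeter = 24.298


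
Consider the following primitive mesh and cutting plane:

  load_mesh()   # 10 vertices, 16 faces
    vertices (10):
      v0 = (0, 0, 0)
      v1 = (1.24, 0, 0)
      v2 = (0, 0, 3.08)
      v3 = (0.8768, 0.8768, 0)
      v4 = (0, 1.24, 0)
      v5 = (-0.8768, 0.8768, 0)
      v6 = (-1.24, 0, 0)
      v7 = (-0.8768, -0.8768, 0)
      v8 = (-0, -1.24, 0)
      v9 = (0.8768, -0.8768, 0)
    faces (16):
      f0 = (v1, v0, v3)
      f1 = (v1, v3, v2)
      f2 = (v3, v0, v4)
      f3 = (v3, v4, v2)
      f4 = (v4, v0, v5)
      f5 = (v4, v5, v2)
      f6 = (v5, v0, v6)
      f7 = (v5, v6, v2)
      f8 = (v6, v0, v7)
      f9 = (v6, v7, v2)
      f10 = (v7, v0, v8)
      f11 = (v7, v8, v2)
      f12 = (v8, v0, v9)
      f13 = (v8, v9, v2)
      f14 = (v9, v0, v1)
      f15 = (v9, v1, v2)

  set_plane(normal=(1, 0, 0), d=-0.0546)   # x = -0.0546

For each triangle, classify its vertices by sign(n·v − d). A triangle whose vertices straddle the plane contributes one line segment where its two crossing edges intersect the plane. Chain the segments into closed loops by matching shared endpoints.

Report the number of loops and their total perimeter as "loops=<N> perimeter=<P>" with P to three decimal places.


Straddling triangles (8 of 16):
  (v4,v0,v5) [++-] → (-0.0546, 0.0546, 0)–(-0.0546, 1.21738, 0)  len=1.1628
  (v4,v5,v2) [+-+] → (-0.0546, 1.21738, 0)–(-0.0546, 0.0546, 2.8882)  len=3.1135
  (v5,v0,v6) [-+-] → (-0.0546, 0.0546, 0)–(-0.0546, 0, 0)  len=0.0546
  (v5,v6,v2) [--+] → (-0.0546, 0, 2.94438)–(-0.0546, 0.0546, 2.8882)  len=0.0783
  (v6,v0,v7) [-+-] → (-0.0546, 0, 0)–(-0.0546, -0.0546, 0)  len=0.0546
  (v6,v7,v2) [--+] → (-0.0546, -0.0546, 2.8882)–(-0.0546, 0, 2.94438)  len=0.0783
  (v7,v0,v8) [-++] → (-0.0546, -0.0546, 0)–(-0.0546, -1.21738, 0)  len=1.1628
  (v7,v8,v2) [-++] → (-0.0546, -1.21738, 0)–(-0.0546, -0.0546, 2.8882)  len=3.1135

Chained into 1 loop(s):
  loop 1: 8 segments, perimeter = 8.8184
Total perimeter = 8.818

loops=1 perimeter=8.818
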